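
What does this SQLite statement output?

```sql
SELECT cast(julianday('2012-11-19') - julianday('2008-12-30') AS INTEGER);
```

1420

1 day remains in December 2008 after the 30th (31 − 30).
Full months from January 2009 through October 2012 contribute their day counts.
Then 19 days into November 2012.
Total: 1 + 31 + 28 + 31 + 30 + 31 + 30 + 31 + 31 + 30 + 31 + 30 + 31 + 31 + 28 + 31 + 30 + 31 + 30 + 31 + 31 + 30 + 31 + 30 + 31 + 31 + 28 + 31 + 30 + 31 + 30 + 31 + 31 + 30 + 31 + 30 + 31 + 31 + 29 + 31 + 30 + 31 + 30 + 31 + 31 + 30 + 31 + 19 = 1420.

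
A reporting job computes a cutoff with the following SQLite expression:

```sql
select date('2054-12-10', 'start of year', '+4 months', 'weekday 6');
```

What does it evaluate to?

`start of year` rewinds 2054-12-10 to 2054-01-01.
Adding +4 months to 2054-01-01 gives 2054-05-01.
`weekday 6` advances to the next Saturday; 2054-05-01 is a Friday, so it moves forward to 2054-05-02.

2054-05-02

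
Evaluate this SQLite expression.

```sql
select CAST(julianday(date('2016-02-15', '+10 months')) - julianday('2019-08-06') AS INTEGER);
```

Adding +10 months to 2016-02-15 gives 2016-12-15.
16 days remain in December 2016 after the 15th (31 − 15).
Full months from January 2017 through July 2019 contribute their day counts.
Then 6 days into August 2019.
Total: 16 + 31 + 28 + 31 + 30 + 31 + 30 + 31 + 31 + 30 + 31 + 30 + 31 + 31 + 28 + 31 + 30 + 31 + 30 + 31 + 31 + 30 + 31 + 30 + 31 + 31 + 28 + 31 + 30 + 31 + 30 + 31 + 6 = 964.
The subtraction is earlier − later, so the result is −964 → -964.

-964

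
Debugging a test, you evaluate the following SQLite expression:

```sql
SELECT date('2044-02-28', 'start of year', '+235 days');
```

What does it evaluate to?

`start of year` rewinds 2044-02-28 to 2044-01-01.
Applying '+235 days' to 2044-01-01: counting 235 days forward gives 2044-08-23.

2044-08-23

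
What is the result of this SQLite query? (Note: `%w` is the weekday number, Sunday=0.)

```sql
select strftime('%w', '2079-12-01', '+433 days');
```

First apply '+433 days': 2079-12-01 → 2081-02-06.
2081-02-06 is a Thursday; with Sunday=0 that is 4.

4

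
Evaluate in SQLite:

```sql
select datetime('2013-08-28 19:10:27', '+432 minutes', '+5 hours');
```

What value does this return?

2013-08-29 07:22:27

432 minutes = 7h 12m; +432 minutes from 2013-08-28 19:10:27 is 2013-08-29 02:22:27 (crosses midnight).
+5 hours from 2013-08-29 02:22:27 is 2013-08-29 07:22:27.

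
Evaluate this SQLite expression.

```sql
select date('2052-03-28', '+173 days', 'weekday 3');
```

2052-09-18

Applying '+173 days' to 2052-03-28: counting 173 days forward gives 2052-09-17.
`weekday 3` advances to the next Wednesday; 2052-09-17 is a Tuesday, so it moves forward to 2052-09-18.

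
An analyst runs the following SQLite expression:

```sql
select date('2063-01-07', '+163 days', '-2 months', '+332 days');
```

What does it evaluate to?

2064-03-16

Applying '+163 days' to 2063-01-07: counting 163 days forward gives 2063-06-19.
Adding -2 months to 2063-06-19 gives 2063-04-19.
Applying '+332 days' to 2063-04-19: counting 332 days forward gives 2064-03-16.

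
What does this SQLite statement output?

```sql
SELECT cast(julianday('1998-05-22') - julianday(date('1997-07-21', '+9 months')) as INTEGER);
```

Adding +9 months to 1997-07-21 gives 1998-04-21.
9 days remain in April 1998 after the 21st (30 − 21).
Then 22 days into May 1998.
Total: 9 + 22 = 31.

31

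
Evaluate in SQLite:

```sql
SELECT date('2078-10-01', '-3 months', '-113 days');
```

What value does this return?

Adding -3 months to 2078-10-01 gives 2078-07-01.
Applying '-113 days' to 2078-07-01: counting 113 days back gives 2078-03-10.

2078-03-10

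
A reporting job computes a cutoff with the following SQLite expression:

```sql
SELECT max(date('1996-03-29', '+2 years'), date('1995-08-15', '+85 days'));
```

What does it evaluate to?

1998-03-29

date('1996-03-29', '+2 years') → 1998-03-29.
date('1995-08-15', '+85 days') → 1995-11-08.
Later of the two is 1998-03-29.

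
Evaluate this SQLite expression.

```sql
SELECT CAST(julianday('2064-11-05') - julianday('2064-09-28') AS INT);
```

2 days remain in September 2064 after the 28th (30 − 28).
October 2064: 31 days.
Then 5 days into November 2064.
Total: 2 + 31 + 5 = 38.

38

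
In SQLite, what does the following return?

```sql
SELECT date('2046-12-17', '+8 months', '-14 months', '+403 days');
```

Adding +8 months to 2046-12-17 gives 2047-08-17.
Adding -14 months to 2047-08-17 gives 2046-06-17.
Applying '+403 days' to 2046-06-17: counting 403 days forward gives 2047-07-25.

2047-07-25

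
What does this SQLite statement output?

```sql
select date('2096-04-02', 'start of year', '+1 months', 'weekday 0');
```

`start of year` rewinds 2096-04-02 to 2096-01-01.
Adding +1 month to 2096-01-01 gives 2096-02-01.
`weekday 0` advances to the next Sunday; 2096-02-01 is a Wednesday, so it moves forward to 2096-02-05.

2096-02-05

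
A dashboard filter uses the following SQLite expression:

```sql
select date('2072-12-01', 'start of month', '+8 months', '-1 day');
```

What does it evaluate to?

2073-07-31

`start of month` rewinds 2072-12-01 to 2072-12-01.
Adding +8 months to 2072-12-01 gives 2073-08-01.
Going back 1 day from 2073-08-01 reaches 2073-07-31 (last day of July, 31 days).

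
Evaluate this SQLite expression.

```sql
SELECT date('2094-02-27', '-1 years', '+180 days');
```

2093-08-26

Adding -1 year to 2094-02-27 gives 2093-02-27.
Applying '+180 days' to 2093-02-27: counting 180 days forward gives 2093-08-26.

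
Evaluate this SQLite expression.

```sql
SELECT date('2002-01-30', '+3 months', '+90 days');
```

Adding +3 months to 2002-01-30 gives 2002-04-30.
Applying '+90 days' to 2002-04-30: counting 90 days forward gives 2002-07-29.

2002-07-29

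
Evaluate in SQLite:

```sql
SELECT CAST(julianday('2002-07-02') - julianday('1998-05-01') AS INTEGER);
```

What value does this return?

1523

30 days remain in May 1998 after the 1st (31 − 1).
Full months from June 1998 through June 2002 contribute their day counts.
Then 2 days into July 2002.
Total: 30 + 30 + 31 + 31 + 30 + 31 + 30 + 31 + 31 + 28 + 31 + 30 + 31 + 30 + 31 + 31 + 30 + 31 + 30 + 31 + 31 + 29 + 31 + 30 + 31 + 30 + 31 + 31 + 30 + 31 + 30 + 31 + 31 + 28 + 31 + 30 + 31 + 30 + 31 + 31 + 30 + 31 + 30 + 31 + 31 + 28 + 31 + 30 + 31 + 30 + 2 = 1523.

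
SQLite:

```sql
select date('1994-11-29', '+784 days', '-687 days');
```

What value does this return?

1995-03-06

Applying '+784 days' to 1994-11-29: counting 784 days forward gives 1997-01-21.
Applying '-687 days' to 1997-01-21: counting 687 days back gives 1995-03-06.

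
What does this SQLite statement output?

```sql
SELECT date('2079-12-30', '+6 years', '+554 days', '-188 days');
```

2086-12-31

Adding +6 years to 2079-12-30 gives 2085-12-30.
Applying '+554 days' to 2085-12-30: counting 554 days forward gives 2087-07-07.
Applying '-188 days' to 2087-07-07: counting 188 days back gives 2086-12-31.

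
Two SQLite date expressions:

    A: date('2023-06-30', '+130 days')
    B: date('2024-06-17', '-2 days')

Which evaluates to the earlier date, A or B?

A

A = 2023-11-07.
B = 2024-06-15.
A is earlier.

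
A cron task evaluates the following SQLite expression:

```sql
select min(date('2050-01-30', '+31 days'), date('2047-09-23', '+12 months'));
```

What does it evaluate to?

2048-09-23

date('2050-01-30', '+31 days') → 2050-03-02.
date('2047-09-23', '+12 months') → 2048-09-23.
Earlier of the two is 2048-09-23.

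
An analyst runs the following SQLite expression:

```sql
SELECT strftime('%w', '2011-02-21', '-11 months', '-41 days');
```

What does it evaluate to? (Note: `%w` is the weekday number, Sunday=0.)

First apply '-11 months', '-41 days': 2011-02-21 → 2010-02-08.
2010-02-08 is a Monday; with Sunday=0 that is 1.

1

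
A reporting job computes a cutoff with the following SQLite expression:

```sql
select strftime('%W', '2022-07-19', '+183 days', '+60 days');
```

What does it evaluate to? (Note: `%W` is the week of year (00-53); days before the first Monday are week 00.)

11

First apply '+183 days', '+60 days': 2022-07-19 → 2023-03-19.
2023-03-19 is a Sunday. SQLite's %W counts Mondays since the year started; the result is 11.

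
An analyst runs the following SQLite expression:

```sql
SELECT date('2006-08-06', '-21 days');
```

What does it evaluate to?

Going back 6 days from 2006-08-06 reaches 2006-07-31 (last day of July, 31 days).
Going back 15 days within July lands on 2006-07-16.

2006-07-16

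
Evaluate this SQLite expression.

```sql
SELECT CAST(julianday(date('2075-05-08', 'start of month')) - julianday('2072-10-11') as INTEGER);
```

`start of month` rewinds 2075-05-08 to 2075-05-01.
20 days remain in October 2072 after the 11th (31 − 11).
Full months from November 2072 through April 2075 contribute their day counts.
Then 1 day into May 2075.
Total: 20 + 30 + 31 + 31 + 28 + 31 + 30 + 31 + 30 + 31 + 31 + 30 + 31 + 30 + 31 + 31 + 28 + 31 + 30 + 31 + 30 + 31 + 31 + 30 + 31 + 30 + 31 + 31 + 28 + 31 + 30 + 1 = 932.

932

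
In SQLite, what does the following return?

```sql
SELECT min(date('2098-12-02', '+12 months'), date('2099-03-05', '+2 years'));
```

date('2098-12-02', '+12 months') → 2099-12-02.
date('2099-03-05', '+2 years') → 2101-03-05.
Earlier of the two is 2099-12-02.

2099-12-02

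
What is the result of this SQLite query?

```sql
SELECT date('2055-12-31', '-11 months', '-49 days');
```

2054-12-13

Adding -11 months to 2055-12-31 gives 2055-01-31.
Applying '-49 days' to 2055-01-31: counting 49 days back gives 2054-12-13.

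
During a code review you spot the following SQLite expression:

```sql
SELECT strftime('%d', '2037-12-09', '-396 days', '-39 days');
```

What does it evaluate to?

30

First apply '-396 days', '-39 days': 2037-12-09 → 2036-09-30.
`%d` extracts the 2-digit day of month: 30.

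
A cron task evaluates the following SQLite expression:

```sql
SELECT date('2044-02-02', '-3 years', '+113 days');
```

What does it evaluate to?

2041-05-26

Adding -3 years to 2044-02-02 gives 2041-02-02.
Applying '+113 days' to 2041-02-02: counting 113 days forward gives 2041-05-26.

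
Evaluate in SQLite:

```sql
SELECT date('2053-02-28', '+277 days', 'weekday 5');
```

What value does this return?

Applying '+277 days' to 2053-02-28: counting 277 days forward gives 2053-12-02.
`weekday 5` advances to the next Friday; 2053-12-02 is a Tuesday, so it moves forward to 2053-12-05.

2053-12-05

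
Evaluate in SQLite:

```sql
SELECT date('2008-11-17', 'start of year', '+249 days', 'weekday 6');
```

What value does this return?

2008-09-06

`start of year` rewinds 2008-11-17 to 2008-01-01.
Applying '+249 days' to 2008-01-01: counting 249 days forward gives 2008-09-06.
`weekday 6` advances to the next Saturday; 2008-09-06 is already a Saturday, so it stays at 2008-09-06.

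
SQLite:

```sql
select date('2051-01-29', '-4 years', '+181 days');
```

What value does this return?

2047-07-29

Adding -4 years to 2051-01-29 gives 2047-01-29.
Applying '+181 days' to 2047-01-29: counting 181 days forward gives 2047-07-29.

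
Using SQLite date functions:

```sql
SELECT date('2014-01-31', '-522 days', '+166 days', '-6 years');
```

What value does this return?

Applying '-522 days' to 2014-01-31: counting 522 days back gives 2012-08-27.
Applying '+166 days' to 2012-08-27: counting 166 days forward gives 2013-02-09.
Adding -6 years to 2013-02-09 gives 2007-02-09.

2007-02-09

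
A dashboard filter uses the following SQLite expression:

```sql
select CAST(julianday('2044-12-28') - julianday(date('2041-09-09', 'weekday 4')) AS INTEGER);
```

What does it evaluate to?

1203

`weekday 4` advances to the next Thursday; 2041-09-09 is a Monday, so it moves forward to 2041-09-12.
18 days remain in September 2041 after the 12th (30 − 12).
Full months from October 2041 through November 2044 contribute their day counts.
Then 28 days into December 2044.
Total: 18 + 31 + 30 + 31 + 31 + 28 + 31 + 30 + 31 + 30 + 31 + 31 + 30 + 31 + 30 + 31 + 31 + 28 + 31 + 30 + 31 + 30 + 31 + 31 + 30 + 31 + 30 + 31 + 31 + 29 + 31 + 30 + 31 + 30 + 31 + 31 + 30 + 31 + 30 + 28 = 1203.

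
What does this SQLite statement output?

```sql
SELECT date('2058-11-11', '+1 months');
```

2058-12-11

Adding +1 month to 2058-11-11 gives 2058-12-11.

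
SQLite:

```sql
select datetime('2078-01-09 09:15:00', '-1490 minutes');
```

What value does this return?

1490 minutes = 24h 50m; -1490 minutes from 2078-01-09 09:15:00 is 2078-01-08 08:25:00 (crosses midnight).

2078-01-08 08:25:00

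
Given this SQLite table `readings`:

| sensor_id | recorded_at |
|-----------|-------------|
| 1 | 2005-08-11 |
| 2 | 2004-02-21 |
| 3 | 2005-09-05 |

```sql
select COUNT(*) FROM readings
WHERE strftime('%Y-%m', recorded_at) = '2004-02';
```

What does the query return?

1

Rows with year-month 2004-02: 2004-02-21 → 1.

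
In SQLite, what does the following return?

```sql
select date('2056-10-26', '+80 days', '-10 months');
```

Applying '+80 days' to 2056-10-26: counting 80 days forward gives 2057-01-14.
Adding -10 months to 2057-01-14 gives 2056-03-14.

2056-03-14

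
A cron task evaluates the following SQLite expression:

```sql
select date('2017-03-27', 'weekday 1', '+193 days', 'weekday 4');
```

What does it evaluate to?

`weekday 1` advances to the next Monday; 2017-03-27 is already a Monday, so it stays at 2017-03-27.
Applying '+193 days' to 2017-03-27: counting 193 days forward gives 2017-10-06.
`weekday 4` advances to the next Thursday; 2017-10-06 is a Friday, so it moves forward to 2017-10-12.

2017-10-12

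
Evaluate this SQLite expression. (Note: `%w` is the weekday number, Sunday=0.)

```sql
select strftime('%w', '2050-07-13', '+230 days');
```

First apply '+230 days': 2050-07-13 → 2051-02-28.
2051-02-28 is a Tuesday; with Sunday=0 that is 2.

2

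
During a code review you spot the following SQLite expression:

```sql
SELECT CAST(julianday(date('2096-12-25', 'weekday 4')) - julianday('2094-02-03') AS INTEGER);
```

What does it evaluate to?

1058

`weekday 4` advances to the next Thursday; 2096-12-25 is a Tuesday, so it moves forward to 2096-12-27.
25 days remain in February 2094 after the 3rd (28 − 3).
Full months from March 2094 through November 2096 contribute their day counts.
Then 27 days into December 2096.
Total: 25 + 31 + 30 + 31 + 30 + 31 + 31 + 30 + 31 + 30 + 31 + 31 + 28 + 31 + 30 + 31 + 30 + 31 + 31 + 30 + 31 + 30 + 31 + 31 + 29 + 31 + 30 + 31 + 30 + 31 + 31 + 30 + 31 + 30 + 27 = 1058.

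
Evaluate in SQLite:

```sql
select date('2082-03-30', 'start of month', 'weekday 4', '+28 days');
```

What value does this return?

`start of month` rewinds 2082-03-30 to 2082-03-01.
`weekday 4` advances to the next Thursday; 2082-03-01 is a Sunday, so it moves forward to 2082-03-05.
March 2082 has 31 days; 26 remain after the 5th, so 27 days reach 2082-04-01.
Advancing 1 more day within April lands on 2082-04-02.

2082-04-02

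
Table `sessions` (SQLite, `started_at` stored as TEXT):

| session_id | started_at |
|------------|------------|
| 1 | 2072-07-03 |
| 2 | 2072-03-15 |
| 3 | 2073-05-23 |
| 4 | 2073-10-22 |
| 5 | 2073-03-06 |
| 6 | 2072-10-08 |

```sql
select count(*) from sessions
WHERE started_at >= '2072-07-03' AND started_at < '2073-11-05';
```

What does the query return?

Rows in [2072-07-03, 2073-11-05): 2072-07-03, 2073-05-23, 2073-10-22, 2073-03-06, 2072-10-08 → 5 rows.

5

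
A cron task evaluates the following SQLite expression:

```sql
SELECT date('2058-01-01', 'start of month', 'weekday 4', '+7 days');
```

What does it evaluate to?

`start of month` rewinds 2058-01-01 to 2058-01-01.
`weekday 4` advances to the next Thursday; 2058-01-01 is a Tuesday, so it moves forward to 2058-01-03.
Advancing 7 more days within January lands on 2058-01-10.

2058-01-10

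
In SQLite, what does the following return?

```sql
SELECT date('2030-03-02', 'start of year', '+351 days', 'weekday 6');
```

`start of year` rewinds 2030-03-02 to 2030-01-01.
Applying '+351 days' to 2030-01-01: counting 351 days forward gives 2030-12-18.
`weekday 6` advances to the next Saturday; 2030-12-18 is a Wednesday, so it moves forward to 2030-12-21.

2030-12-21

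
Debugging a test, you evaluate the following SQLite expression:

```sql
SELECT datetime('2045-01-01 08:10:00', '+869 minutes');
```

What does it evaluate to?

2045-01-01 22:39:00

869 minutes = 14h 29m; +869 minutes from 2045-01-01 08:10:00 is 2045-01-01 22:39:00.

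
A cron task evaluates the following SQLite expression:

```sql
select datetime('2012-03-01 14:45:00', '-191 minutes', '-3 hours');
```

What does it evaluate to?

191 minutes = 3h 11m; -191 minutes from 2012-03-01 14:45:00 is 2012-03-01 11:34:00.
-3 hours from 2012-03-01 11:34:00 is 2012-03-01 08:34:00.

2012-03-01 08:34:00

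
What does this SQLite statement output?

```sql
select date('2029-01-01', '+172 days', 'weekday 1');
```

Applying '+172 days' to 2029-01-01: counting 172 days forward gives 2029-06-22.
`weekday 1` advances to the next Monday; 2029-06-22 is a Friday, so it moves forward to 2029-06-25.

2029-06-25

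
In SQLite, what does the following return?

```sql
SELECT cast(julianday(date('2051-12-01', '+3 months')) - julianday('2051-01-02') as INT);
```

Adding +3 months to 2051-12-01 gives 2052-03-01.
29 days remain in January 2051 after the 2nd (31 − 2).
Full months from February 2051 through February 2052 contribute their day counts.
Then 1 day into March 2052.
Total: 29 + 28 + 31 + 30 + 31 + 30 + 31 + 31 + 30 + 31 + 30 + 31 + 31 + 29 + 1 = 424.

424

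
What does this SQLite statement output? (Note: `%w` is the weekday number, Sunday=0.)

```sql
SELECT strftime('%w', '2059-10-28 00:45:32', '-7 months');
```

First apply '-7 months': 2059-10-28 00:45:32 → 2059-03-28 00:45:32.
2059-03-28 is a Friday; with Sunday=0 that is 5.

5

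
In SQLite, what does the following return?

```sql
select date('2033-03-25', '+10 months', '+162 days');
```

2034-07-06

Adding +10 months to 2033-03-25 gives 2034-01-25.
Applying '+162 days' to 2034-01-25: counting 162 days forward gives 2034-07-06.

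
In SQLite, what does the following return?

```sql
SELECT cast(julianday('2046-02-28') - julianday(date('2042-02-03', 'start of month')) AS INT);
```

`start of month` rewinds 2042-02-03 to 2042-02-01.
27 days remain in February 2042 after the 1st (28 − 1).
Full months from March 2042 through January 2046 contribute their day counts.
Then 28 days into February 2046.
Total: 27 + 31 + 30 + 31 + 30 + 31 + 31 + 30 + 31 + 30 + 31 + 31 + 28 + 31 + 30 + 31 + 30 + 31 + 31 + 30 + 31 + 30 + 31 + 31 + 29 + 31 + 30 + 31 + 30 + 31 + 31 + 30 + 31 + 30 + 31 + 31 + 28 + 31 + 30 + 31 + 30 + 31 + 31 + 30 + 31 + 30 + 31 + 31 + 28 = 1488.

1488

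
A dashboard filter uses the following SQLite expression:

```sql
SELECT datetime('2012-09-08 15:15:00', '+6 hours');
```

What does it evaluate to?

2012-09-08 21:15:00

+6 hours from 2012-09-08 15:15:00 is 2012-09-08 21:15:00.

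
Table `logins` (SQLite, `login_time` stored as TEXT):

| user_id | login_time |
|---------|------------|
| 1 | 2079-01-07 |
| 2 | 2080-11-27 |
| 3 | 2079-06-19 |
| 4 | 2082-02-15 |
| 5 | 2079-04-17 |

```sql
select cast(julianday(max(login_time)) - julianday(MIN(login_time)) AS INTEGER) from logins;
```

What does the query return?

MIN = 2079-01-07, MAX = 2082-02-15.
24 days remain in January 2079 after the 7th (31 − 7).
Full months from February 2079 through January 2082 contribute their day counts.
Then 15 days into February 2082.
Total: 24 + 28 + 31 + 30 + 31 + 30 + 31 + 31 + 30 + 31 + 30 + 31 + 31 + 29 + 31 + 30 + 31 + 30 + 31 + 31 + 30 + 31 + 30 + 31 + 31 + 28 + 31 + 30 + 31 + 30 + 31 + 31 + 30 + 31 + 30 + 31 + 31 + 15 = 1135.

1135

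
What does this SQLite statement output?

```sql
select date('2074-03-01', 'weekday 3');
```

2074-03-07

`weekday 3` advances to the next Wednesday; 2074-03-01 is a Thursday, so it moves forward to 2074-03-07.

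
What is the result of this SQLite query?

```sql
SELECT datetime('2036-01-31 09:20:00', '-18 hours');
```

2036-01-30 15:20:00

-18 hours from 2036-01-31 09:20:00 is 2036-01-30 15:20:00 (crosses midnight).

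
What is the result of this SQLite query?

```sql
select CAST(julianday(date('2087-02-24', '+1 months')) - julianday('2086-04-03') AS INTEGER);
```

355

Adding +1 month to 2087-02-24 gives 2087-03-24.
27 days remain in April 2086 after the 3rd (30 − 3).
Full months from May 2086 through February 2087 contribute their day counts.
Then 24 days into March 2087.
Total: 27 + 31 + 30 + 31 + 31 + 30 + 31 + 30 + 31 + 31 + 28 + 24 = 355.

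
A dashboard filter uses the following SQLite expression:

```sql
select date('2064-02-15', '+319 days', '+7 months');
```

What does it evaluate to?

2065-07-30

Applying '+319 days' to 2064-02-15: counting 319 days forward gives 2064-12-30.
Adding +7 months to 2064-12-30 gives 2065-07-30.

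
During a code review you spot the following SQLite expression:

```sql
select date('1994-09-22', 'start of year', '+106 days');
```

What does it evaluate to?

1994-04-17

`start of year` rewinds 1994-09-22 to 1994-01-01.
Applying '+106 days' to 1994-01-01: counting 106 days forward gives 1994-04-17.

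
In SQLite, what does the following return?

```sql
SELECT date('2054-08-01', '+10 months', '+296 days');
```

Adding +10 months to 2054-08-01 gives 2055-06-01.
Applying '+296 days' to 2055-06-01: counting 296 days forward gives 2056-03-23.

2056-03-23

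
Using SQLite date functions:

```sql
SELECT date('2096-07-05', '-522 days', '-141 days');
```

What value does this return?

2094-09-11

Applying '-522 days' to 2096-07-05: counting 522 days back gives 2095-01-30.
Applying '-141 days' to 2095-01-30: counting 141 days back gives 2094-09-11.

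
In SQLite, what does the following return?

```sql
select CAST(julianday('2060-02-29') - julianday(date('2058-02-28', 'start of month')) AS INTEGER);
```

`start of month` rewinds 2058-02-28 to 2058-02-01.
27 days remain in February 2058 after the 1st (28 − 1).
Full months from March 2058 through January 2060 contribute their day counts.
Then 29 days into February 2060.
Total: 27 + 31 + 30 + 31 + 30 + 31 + 31 + 30 + 31 + 30 + 31 + 31 + 28 + 31 + 30 + 31 + 30 + 31 + 31 + 30 + 31 + 30 + 31 + 31 + 29 = 758.

758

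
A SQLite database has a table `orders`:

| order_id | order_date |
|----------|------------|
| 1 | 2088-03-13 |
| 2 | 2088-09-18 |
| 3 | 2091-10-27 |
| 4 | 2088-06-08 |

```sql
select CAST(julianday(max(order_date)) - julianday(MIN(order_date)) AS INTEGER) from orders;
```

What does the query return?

1323

MIN = 2088-03-13, MAX = 2091-10-27.
18 days remain in March 2088 after the 13th (31 − 13).
Full months from April 2088 through September 2091 contribute their day counts.
Then 27 days into October 2091.
Total: 18 + 30 + 31 + 30 + 31 + 31 + 30 + 31 + 30 + 31 + 31 + 28 + 31 + 30 + 31 + 30 + 31 + 31 + 30 + 31 + 30 + 31 + 31 + 28 + 31 + 30 + 31 + 30 + 31 + 31 + 30 + 31 + 30 + 31 + 31 + 28 + 31 + 30 + 31 + 30 + 31 + 31 + 30 + 27 = 1323.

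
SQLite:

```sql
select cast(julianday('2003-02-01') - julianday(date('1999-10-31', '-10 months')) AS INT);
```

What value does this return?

1493

Adding -10 months to 1999-10-31 gives 1998-12-31.
0 days remain in December 1998 after the 31st (31 − 31).
Full months from January 1999 through January 2003 contribute their day counts.
Then 1 day into February 2003.
Total: 0 + 31 + 28 + 31 + 30 + 31 + 30 + 31 + 31 + 30 + 31 + 30 + 31 + 31 + 29 + 31 + 30 + 31 + 30 + 31 + 31 + 30 + 31 + 30 + 31 + 31 + 28 + 31 + 30 + 31 + 30 + 31 + 31 + 30 + 31 + 30 + 31 + 31 + 28 + 31 + 30 + 31 + 30 + 31 + 31 + 30 + 31 + 30 + 31 + 31 + 1 = 1493.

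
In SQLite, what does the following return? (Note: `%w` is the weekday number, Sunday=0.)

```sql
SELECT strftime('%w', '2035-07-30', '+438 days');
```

First apply '+438 days': 2035-07-30 → 2036-10-10.
2036-10-10 is a Friday; with Sunday=0 that is 5.

5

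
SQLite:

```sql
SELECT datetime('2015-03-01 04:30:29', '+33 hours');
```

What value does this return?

2015-03-02 13:30:29

+33 hours from 2015-03-01 04:30:29 is 2015-03-02 13:30:29 (crosses midnight).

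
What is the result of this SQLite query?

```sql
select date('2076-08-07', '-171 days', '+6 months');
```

2076-08-18

Applying '-171 days' to 2076-08-07: counting 171 days back gives 2076-02-18.
Adding +6 months to 2076-02-18 gives 2076-08-18.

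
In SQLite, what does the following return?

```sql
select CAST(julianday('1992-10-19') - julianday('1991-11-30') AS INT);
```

0 days remain in November 1991 after the 30th (30 − 30).
Full months from December 1991 through September 1992 contribute their day counts.
Then 19 days into October 1992.
Total: 0 + 31 + 31 + 29 + 31 + 30 + 31 + 30 + 31 + 31 + 30 + 19 = 324.

324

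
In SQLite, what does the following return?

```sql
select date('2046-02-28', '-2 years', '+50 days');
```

2044-04-18

Adding -2 years to 2046-02-28 gives 2044-02-28.
Applying '+50 days' to 2044-02-28: counting 50 days forward gives 2044-04-18.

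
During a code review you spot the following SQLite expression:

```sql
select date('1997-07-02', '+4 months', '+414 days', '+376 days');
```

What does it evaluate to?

2000-01-01

Adding +4 months to 1997-07-02 gives 1997-11-02.
Applying '+414 days' to 1997-11-02: counting 414 days forward gives 1998-12-21.
Applying '+376 days' to 1998-12-21: counting 376 days forward gives 2000-01-01.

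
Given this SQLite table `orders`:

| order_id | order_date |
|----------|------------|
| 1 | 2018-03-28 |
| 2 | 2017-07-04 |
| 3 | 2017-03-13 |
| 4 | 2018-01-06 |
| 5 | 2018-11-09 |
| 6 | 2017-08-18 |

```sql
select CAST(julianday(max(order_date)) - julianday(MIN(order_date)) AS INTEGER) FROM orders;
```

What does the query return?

606

MIN = 2017-03-13, MAX = 2018-11-09.
18 days remain in March 2017 after the 13th (31 − 13).
Full months from April 2017 through October 2018 contribute their day counts.
Then 9 days into November 2018.
Total: 18 + 30 + 31 + 30 + 31 + 31 + 30 + 31 + 30 + 31 + 31 + 28 + 31 + 30 + 31 + 30 + 31 + 31 + 30 + 31 + 9 = 606.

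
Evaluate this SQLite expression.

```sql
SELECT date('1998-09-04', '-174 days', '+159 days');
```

1998-08-20

Applying '-174 days' to 1998-09-04: counting 174 days back gives 1998-03-14.
Applying '+159 days' to 1998-03-14: counting 159 days forward gives 1998-08-20.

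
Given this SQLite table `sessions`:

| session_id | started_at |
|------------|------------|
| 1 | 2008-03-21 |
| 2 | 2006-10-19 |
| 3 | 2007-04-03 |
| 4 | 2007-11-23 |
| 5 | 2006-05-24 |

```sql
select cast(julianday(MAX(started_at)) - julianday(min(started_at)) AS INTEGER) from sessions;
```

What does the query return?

667

MIN = 2006-05-24, MAX = 2008-03-21.
7 days remain in May 2006 after the 24th (31 − 24).
Full months from June 2006 through February 2008 contribute their day counts.
Then 21 days into March 2008.
Total: 7 + 30 + 31 + 31 + 30 + 31 + 30 + 31 + 31 + 28 + 31 + 30 + 31 + 30 + 31 + 31 + 30 + 31 + 30 + 31 + 31 + 29 + 21 = 667.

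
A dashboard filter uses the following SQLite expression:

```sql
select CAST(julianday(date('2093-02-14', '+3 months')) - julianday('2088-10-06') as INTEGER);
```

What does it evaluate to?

1681

Adding +3 months to 2093-02-14 gives 2093-05-14.
25 days remain in October 2088 after the 6th (31 − 6).
Full months from November 2088 through April 2093 contribute their day counts.
Then 14 days into May 2093.
Total: 25 + 30 + 31 + 31 + 28 + 31 + 30 + 31 + 30 + 31 + 31 + 30 + 31 + 30 + 31 + 31 + 28 + 31 + 30 + 31 + 30 + 31 + 31 + 30 + 31 + 30 + 31 + 31 + 28 + 31 + 30 + 31 + 30 + 31 + 31 + 30 + 31 + 30 + 31 + 31 + 29 + 31 + 30 + 31 + 30 + 31 + 31 + 30 + 31 + 30 + 31 + 31 + 28 + 31 + 30 + 14 = 1681.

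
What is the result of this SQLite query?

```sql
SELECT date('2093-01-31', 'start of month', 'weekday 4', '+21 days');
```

`start of month` rewinds 2093-01-31 to 2093-01-01.
`weekday 4` advances to the next Thursday; 2093-01-01 is already a Thursday, so it stays at 2093-01-01.
Advancing 21 more days within January lands on 2093-01-22.

2093-01-22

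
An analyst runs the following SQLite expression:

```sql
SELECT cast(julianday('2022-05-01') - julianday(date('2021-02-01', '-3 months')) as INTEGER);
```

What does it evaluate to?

546

Adding -3 months to 2021-02-01 gives 2020-11-01.
29 days remain in November 2020 after the 1st (30 − 1).
Full months from December 2020 through April 2022 contribute their day counts.
Then 1 day into May 2022.
Total: 29 + 31 + 31 + 28 + 31 + 30 + 31 + 30 + 31 + 31 + 30 + 31 + 30 + 31 + 31 + 28 + 31 + 30 + 1 = 546.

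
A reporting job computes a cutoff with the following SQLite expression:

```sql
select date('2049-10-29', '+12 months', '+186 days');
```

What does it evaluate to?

2051-05-03

Adding +12 months to 2049-10-29 gives 2050-10-29.
Applying '+186 days' to 2050-10-29: counting 186 days forward gives 2051-05-03.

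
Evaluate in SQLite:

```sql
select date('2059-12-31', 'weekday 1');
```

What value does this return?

2060-01-05

`weekday 1` advances to the next Monday; 2059-12-31 is a Wednesday, so it moves forward to 2060-01-05.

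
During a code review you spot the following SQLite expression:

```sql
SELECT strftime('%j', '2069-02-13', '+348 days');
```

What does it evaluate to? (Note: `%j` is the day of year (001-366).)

027

First apply '+348 days': 2069-02-13 → 2070-01-27.
Day-of-year for 2070-01-27: days since 2070-01-01 inclusive = 27, zero-padded to 027.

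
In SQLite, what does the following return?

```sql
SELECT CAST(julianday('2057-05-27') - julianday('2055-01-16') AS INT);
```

862

15 days remain in January 2055 after the 16th (31 − 16).
Full months from February 2055 through April 2057 contribute their day counts.
Then 27 days into May 2057.
Total: 15 + 28 + 31 + 30 + 31 + 30 + 31 + 31 + 30 + 31 + 30 + 31 + 31 + 29 + 31 + 30 + 31 + 30 + 31 + 31 + 30 + 31 + 30 + 31 + 31 + 28 + 31 + 30 + 27 = 862.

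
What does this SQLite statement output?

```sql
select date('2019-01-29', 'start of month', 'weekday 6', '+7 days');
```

2019-01-12

`start of month` rewinds 2019-01-29 to 2019-01-01.
`weekday 6` advances to the next Saturday; 2019-01-01 is a Tuesday, so it moves forward to 2019-01-05.
Advancing 7 more days within January lands on 2019-01-12.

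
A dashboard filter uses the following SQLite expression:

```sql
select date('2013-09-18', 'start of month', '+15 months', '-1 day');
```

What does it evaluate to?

2014-11-30

`start of month` rewinds 2013-09-18 to 2013-09-01.
Adding +15 months to 2013-09-01 gives 2014-12-01.
Going back 1 day from 2014-12-01 reaches 2014-11-30 (last day of November, 30 days).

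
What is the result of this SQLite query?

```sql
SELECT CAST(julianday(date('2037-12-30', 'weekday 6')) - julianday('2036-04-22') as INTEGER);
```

`weekday 6` advances to the next Saturday; 2037-12-30 is a Wednesday, so it moves forward to 2038-01-02.
8 days remain in April 2036 after the 22nd (30 − 22).
Full months from May 2036 through December 2037 contribute their day counts.
Then 2 days into January 2038.
Total: 8 + 31 + 30 + 31 + 31 + 30 + 31 + 30 + 31 + 31 + 28 + 31 + 30 + 31 + 30 + 31 + 31 + 30 + 31 + 30 + 31 + 2 = 620.

620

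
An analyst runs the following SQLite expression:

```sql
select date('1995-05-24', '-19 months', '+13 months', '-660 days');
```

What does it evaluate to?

Adding -19 months to 1995-05-24 gives 1993-10-24.
Adding +13 months to 1993-10-24 gives 1994-11-24.
Applying '-660 days' to 1994-11-24: counting 660 days back gives 1993-02-02.

1993-02-02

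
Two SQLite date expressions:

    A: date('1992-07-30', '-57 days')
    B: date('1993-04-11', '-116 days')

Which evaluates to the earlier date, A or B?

A

A = 1992-06-03.
B = 1992-12-16.
A is earlier.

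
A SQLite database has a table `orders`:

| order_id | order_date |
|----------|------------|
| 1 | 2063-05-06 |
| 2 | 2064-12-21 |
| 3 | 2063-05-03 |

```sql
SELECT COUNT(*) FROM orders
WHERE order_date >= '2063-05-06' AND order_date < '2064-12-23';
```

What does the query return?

Rows in [2063-05-06, 2064-12-23): 2063-05-06, 2064-12-21 → 2 rows.

2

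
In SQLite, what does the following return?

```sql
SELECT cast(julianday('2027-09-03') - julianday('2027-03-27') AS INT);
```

4 days remain in March 2027 after the 27th (31 − 27).
April 2027: 30 days.
May 2027: 31 days.
June 2027: 30 days.
July 2027: 31 days.
August 2027: 31 days.
Then 3 days into September 2027.
Total: 4 + 30 + 31 + 30 + 31 + 31 + 3 = 160.

160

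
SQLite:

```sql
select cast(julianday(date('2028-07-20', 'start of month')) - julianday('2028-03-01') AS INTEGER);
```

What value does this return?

122

`start of month` rewinds 2028-07-20 to 2028-07-01.
30 days remain in March 2028 after the 1st (31 − 1).
April 2028: 30 days.
May 2028: 31 days.
June 2028: 30 days.
Then 1 day into July 2028.
Total: 30 + 30 + 31 + 30 + 1 = 122.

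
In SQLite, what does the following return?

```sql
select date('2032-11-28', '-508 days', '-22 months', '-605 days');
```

2028-01-13

Applying '-508 days' to 2032-11-28: counting 508 days back gives 2031-07-09.
Adding -22 months to 2031-07-09 gives 2029-09-09.
Applying '-605 days' to 2029-09-09: counting 605 days back gives 2028-01-13.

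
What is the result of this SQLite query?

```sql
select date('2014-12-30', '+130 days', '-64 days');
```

Applying '+130 days' to 2014-12-30: counting 130 days forward gives 2015-05-09.
Applying '-64 days' to 2015-05-09: counting 64 days back gives 2015-03-06.

2015-03-06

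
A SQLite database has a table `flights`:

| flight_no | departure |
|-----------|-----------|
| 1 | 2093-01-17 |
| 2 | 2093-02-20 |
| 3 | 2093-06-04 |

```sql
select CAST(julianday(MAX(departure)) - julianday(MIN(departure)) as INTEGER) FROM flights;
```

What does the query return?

MIN = 2093-01-17, MAX = 2093-06-04.
14 days remain in January 2093 after the 17th (31 − 17).
February 2093: 28 days.
March 2093: 31 days.
April 2093: 30 days.
May 2093: 31 days.
Then 4 days into June 2093.
Total: 14 + 28 + 31 + 30 + 31 + 4 = 138.

138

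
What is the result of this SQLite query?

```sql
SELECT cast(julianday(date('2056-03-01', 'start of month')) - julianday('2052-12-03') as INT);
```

`start of month` rewinds 2056-03-01 to 2056-03-01.
28 days remain in December 2052 after the 3rd (31 − 3).
Full months from January 2053 through February 2056 contribute their day counts.
Then 1 day into March 2056.
Total: 28 + 31 + 28 + 31 + 30 + 31 + 30 + 31 + 31 + 30 + 31 + 30 + 31 + 31 + 28 + 31 + 30 + 31 + 30 + 31 + 31 + 30 + 31 + 30 + 31 + 31 + 28 + 31 + 30 + 31 + 30 + 31 + 31 + 30 + 31 + 30 + 31 + 31 + 29 + 1 = 1184.

1184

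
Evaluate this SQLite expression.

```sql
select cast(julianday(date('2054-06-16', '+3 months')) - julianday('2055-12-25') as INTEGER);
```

-465

Adding +3 months to 2054-06-16 gives 2054-09-16.
14 days remain in September 2054 after the 16th (30 − 16).
Full months from October 2054 through November 2055 contribute their day counts.
Then 25 days into December 2055.
Total: 14 + 31 + 30 + 31 + 31 + 28 + 31 + 30 + 31 + 30 + 31 + 31 + 30 + 31 + 30 + 25 = 465.
The subtraction is earlier − later, so the result is −465 → -465.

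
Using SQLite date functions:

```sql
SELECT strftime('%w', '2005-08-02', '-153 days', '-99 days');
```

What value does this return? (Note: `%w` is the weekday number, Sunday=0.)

2

First apply '-153 days', '-99 days': 2005-08-02 → 2004-11-23.
2004-11-23 is a Tuesday; with Sunday=0 that is 2.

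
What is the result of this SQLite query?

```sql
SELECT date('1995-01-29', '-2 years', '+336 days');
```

1993-12-31

Adding -2 years to 1995-01-29 gives 1993-01-29.
Applying '+336 days' to 1993-01-29: counting 336 days forward gives 1993-12-31.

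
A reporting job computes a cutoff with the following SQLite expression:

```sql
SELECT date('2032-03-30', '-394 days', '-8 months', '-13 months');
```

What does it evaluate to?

Applying '-394 days' to 2032-03-30: counting 394 days back gives 2031-03-02.
Adding -8 months to 2031-03-02 gives 2030-07-02.
Adding -13 months to 2030-07-02 gives 2029-06-02.

2029-06-02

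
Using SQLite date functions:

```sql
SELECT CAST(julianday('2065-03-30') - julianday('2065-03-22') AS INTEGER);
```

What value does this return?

8

Both dates are in March 2065: 30 − 22 = 8.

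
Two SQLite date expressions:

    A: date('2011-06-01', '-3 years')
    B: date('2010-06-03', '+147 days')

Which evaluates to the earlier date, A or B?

A = 2008-06-01.
B = 2010-10-28.
A is earlier.

A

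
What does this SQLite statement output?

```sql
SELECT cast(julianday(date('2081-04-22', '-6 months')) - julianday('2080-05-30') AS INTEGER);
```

145

Adding -6 months to 2081-04-22 gives 2080-10-22.
1 day remains in May 2080 after the 30th (31 − 30).
June 2080: 30 days.
July 2080: 31 days.
August 2080: 31 days.
September 2080: 30 days.
Then 22 days into October 2080.
Total: 1 + 30 + 31 + 31 + 30 + 22 = 145.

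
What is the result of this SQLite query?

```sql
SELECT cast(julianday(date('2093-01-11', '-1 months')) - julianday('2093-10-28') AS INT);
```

Adding -1 month to 2093-01-11 gives 2092-12-11.
20 days remain in December 2092 after the 11th (31 − 11).
Full months from January 2093 through September 2093 contribute their day counts.
Then 28 days into October 2093.
Total: 20 + 31 + 28 + 31 + 30 + 31 + 30 + 31 + 31 + 30 + 28 = 321.
The subtraction is earlier − later, so the result is −321 → -321.

-321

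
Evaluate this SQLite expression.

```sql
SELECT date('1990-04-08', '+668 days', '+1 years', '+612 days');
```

Applying '+668 days' to 1990-04-08: counting 668 days forward gives 1992-02-05.
Adding +1 year to 1992-02-05 gives 1993-02-05.
Applying '+612 days' to 1993-02-05: counting 612 days forward gives 1994-10-10.

1994-10-10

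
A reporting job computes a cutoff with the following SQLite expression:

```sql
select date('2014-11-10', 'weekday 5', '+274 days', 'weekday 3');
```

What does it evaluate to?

`weekday 5` advances to the next Friday; 2014-11-10 is a Monday, so it moves forward to 2014-11-14.
Applying '+274 days' to 2014-11-14: counting 274 days forward gives 2015-08-15.
`weekday 3` advances to the next Wednesday; 2015-08-15 is a Saturday, so it moves forward to 2015-08-19.

2015-08-19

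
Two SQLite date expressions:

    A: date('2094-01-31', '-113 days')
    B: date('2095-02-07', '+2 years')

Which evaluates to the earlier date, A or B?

A = 2093-10-10.
B = 2097-02-07.
A is earlier.

A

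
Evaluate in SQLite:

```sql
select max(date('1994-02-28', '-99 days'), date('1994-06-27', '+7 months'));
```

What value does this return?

1995-01-27

date('1994-02-28', '-99 days') → 1993-11-21.
date('1994-06-27', '+7 months') → 1995-01-27.
Later of the two is 1995-01-27.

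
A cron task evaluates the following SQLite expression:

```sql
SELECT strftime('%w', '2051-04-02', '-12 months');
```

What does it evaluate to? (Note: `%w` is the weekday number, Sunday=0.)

6

First apply '-12 months': 2051-04-02 → 2050-04-02.
2050-04-02 is a Saturday; with Sunday=0 that is 6.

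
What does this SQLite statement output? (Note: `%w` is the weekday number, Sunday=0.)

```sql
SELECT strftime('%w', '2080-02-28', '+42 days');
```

3

First apply '+42 days': 2080-02-28 → 2080-04-10.
2080-04-10 is a Wednesday; with Sunday=0 that is 3.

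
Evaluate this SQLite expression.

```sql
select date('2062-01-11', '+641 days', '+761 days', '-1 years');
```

2064-11-13

Applying '+641 days' to 2062-01-11: counting 641 days forward gives 2063-10-14.
Applying '+761 days' to 2063-10-14: counting 761 days forward gives 2065-11-13.
Adding -1 year to 2065-11-13 gives 2064-11-13.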